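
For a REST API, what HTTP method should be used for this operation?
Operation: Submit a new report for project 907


GET = read, POST = create, PUT = update/replace, DELETE = remove
This operation is a create.
POST


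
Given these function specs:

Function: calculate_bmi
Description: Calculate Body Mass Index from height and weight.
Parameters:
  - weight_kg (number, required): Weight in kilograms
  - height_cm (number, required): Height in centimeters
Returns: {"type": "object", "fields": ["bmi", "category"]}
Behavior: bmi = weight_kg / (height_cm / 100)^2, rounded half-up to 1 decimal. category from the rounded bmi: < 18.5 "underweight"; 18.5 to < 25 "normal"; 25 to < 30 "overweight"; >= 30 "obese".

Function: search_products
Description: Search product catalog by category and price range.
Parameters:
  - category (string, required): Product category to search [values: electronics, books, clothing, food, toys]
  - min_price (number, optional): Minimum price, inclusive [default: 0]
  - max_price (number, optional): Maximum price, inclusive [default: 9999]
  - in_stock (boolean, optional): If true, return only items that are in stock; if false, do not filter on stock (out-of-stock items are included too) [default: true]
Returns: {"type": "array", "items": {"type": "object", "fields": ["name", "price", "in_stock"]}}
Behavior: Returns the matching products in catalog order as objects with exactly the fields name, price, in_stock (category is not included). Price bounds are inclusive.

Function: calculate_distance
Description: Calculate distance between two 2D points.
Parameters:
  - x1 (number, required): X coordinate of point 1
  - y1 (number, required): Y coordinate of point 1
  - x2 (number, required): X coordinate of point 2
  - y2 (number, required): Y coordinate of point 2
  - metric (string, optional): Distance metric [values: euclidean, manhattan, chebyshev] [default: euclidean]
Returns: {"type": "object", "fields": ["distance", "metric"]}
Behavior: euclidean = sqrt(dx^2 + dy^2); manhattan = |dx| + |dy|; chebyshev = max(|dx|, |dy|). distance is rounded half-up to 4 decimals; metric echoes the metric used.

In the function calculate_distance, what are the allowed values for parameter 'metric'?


The calculate_distance spec declares:
  - metric (string, optional): Distance metric [values: euclidean, manhattan, chebyshev] [default: euclidean]
Allowed values:
euclidean, manhattan, chebyshev


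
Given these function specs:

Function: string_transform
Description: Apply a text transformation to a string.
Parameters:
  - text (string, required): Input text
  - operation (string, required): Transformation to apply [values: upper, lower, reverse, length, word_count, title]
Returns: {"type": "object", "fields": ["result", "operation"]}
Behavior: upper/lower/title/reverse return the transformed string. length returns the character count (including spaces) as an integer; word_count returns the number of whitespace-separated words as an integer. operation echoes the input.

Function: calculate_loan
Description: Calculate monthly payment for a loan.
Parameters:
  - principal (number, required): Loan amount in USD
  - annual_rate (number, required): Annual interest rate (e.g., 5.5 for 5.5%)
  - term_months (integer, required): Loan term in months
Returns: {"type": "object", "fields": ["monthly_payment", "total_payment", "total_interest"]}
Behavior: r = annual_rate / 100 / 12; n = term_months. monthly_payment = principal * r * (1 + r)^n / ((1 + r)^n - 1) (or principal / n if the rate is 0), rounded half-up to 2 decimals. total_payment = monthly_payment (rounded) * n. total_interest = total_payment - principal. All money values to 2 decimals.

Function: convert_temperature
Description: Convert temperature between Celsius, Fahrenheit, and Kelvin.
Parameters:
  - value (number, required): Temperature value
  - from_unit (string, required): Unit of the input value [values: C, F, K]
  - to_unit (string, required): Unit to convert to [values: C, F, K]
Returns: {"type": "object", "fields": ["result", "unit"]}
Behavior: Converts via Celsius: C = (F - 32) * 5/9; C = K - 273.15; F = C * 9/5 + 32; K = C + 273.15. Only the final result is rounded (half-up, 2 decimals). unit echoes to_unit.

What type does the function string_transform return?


The string_transform spec declares Returns: {"type": "object", "fields": ["result", "operation"]}
Type:
object


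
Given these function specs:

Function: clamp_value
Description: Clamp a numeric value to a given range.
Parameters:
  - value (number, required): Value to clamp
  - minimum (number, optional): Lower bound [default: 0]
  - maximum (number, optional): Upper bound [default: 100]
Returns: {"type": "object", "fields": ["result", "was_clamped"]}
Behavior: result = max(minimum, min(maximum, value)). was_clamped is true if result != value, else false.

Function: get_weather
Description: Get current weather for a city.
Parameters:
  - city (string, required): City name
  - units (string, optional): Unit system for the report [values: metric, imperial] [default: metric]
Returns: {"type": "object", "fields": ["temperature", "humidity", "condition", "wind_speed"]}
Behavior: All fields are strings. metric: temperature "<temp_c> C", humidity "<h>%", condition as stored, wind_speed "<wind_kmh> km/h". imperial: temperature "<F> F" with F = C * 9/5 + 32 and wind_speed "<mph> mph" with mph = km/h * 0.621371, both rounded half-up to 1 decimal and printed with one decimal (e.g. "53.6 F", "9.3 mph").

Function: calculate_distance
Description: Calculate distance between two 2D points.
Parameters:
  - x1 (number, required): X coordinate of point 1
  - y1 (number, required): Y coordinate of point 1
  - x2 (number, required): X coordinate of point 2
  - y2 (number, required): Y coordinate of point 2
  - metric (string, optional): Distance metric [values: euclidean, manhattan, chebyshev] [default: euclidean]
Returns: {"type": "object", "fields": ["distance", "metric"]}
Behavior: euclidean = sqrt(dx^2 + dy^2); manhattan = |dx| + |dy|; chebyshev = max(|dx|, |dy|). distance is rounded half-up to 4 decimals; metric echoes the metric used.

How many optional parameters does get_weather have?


Parameters of get_weather: city (required), units (optional)
Optional count:
1


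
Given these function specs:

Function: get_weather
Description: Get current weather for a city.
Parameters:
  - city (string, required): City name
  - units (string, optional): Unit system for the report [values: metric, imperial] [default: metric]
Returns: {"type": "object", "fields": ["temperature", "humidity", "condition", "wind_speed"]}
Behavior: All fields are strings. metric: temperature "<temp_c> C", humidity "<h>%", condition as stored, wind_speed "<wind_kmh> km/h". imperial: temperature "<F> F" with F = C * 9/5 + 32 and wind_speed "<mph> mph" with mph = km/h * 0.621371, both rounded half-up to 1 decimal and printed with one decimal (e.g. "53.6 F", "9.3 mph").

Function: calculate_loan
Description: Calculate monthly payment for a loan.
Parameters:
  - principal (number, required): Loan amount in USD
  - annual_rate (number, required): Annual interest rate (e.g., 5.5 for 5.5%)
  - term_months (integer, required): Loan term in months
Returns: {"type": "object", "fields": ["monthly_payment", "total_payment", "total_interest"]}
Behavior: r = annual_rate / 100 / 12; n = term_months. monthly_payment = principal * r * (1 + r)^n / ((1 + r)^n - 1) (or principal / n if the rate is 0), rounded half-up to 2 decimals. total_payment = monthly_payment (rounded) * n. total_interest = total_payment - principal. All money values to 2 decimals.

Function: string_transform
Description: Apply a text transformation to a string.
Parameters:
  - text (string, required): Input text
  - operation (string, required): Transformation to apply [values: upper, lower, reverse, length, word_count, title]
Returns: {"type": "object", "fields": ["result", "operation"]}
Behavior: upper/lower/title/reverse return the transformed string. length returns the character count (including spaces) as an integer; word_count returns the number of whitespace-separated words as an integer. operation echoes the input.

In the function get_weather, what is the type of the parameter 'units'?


The get_weather spec declares:
  - units (string, optional): Unit system for the report [values: metric, imperial] [default: metric]
Type:
string


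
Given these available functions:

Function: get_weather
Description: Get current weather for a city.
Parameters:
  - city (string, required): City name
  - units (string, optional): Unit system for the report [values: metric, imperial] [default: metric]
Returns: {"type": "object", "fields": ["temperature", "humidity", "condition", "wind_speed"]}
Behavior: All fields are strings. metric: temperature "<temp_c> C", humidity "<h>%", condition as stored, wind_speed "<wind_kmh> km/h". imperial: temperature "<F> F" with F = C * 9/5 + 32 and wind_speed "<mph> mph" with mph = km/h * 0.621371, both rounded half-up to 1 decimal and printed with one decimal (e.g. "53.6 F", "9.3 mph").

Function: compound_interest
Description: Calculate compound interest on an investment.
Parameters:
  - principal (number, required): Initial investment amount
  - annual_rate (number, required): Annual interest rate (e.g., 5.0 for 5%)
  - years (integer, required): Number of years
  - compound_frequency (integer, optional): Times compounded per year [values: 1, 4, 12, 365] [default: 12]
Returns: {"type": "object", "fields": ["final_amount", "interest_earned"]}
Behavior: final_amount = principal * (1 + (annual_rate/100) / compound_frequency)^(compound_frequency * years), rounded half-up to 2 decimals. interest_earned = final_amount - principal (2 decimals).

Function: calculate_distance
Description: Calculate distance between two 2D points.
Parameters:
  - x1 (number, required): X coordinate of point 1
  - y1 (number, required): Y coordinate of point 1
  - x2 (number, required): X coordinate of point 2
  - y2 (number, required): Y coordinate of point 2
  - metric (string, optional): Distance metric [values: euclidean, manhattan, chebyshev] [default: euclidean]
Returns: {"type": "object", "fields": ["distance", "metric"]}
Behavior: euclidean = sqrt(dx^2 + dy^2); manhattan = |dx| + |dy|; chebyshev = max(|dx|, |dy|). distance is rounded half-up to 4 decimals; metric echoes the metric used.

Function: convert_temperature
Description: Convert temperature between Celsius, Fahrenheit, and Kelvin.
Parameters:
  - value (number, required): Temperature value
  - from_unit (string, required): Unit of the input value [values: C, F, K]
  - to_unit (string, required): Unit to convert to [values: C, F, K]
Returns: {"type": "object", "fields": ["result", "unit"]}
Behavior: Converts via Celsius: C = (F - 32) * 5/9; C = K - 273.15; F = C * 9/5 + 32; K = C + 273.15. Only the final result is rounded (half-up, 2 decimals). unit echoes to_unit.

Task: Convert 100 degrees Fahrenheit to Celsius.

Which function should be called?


The task needs a function whose description is: Convert temperature between Celsius, Fahrenheit, and Kelvin.
convert_temperature


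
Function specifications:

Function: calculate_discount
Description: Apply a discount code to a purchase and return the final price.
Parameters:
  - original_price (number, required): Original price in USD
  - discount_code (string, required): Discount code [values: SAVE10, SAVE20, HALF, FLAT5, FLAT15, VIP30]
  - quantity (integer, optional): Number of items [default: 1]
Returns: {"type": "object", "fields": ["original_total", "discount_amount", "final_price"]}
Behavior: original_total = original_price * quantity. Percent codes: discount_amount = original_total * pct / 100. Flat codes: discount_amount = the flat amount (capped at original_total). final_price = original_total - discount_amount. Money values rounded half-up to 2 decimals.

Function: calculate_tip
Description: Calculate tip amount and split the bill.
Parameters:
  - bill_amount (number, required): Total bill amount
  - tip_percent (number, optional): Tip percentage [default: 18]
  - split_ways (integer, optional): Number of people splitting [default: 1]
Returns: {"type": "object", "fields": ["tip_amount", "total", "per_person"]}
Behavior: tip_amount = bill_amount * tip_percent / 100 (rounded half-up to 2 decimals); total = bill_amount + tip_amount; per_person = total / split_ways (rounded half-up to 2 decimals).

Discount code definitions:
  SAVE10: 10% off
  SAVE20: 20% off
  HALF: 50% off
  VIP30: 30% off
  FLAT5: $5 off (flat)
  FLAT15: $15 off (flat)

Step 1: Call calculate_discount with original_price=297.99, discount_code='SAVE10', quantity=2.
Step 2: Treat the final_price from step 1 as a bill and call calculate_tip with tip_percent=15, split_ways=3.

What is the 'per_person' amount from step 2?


Step 1: calculate_discount(original_price=297.99, discount_code=SAVE10, quantity=2)
  original_total = 297.99 * 2 = 595.98
  SAVE10 = 10% off: discount_amount = 595.98 * 10/100 = 59.598 -> 59.60
  final_price = 595.98 - 59.60 = 536.38
  -> final_price = 536.38
Step 2: calculate_tip(bill_amount=536.38, tip_percent=15, split_ways=3)
  tip_amount = 536.38 * 15/100 = 80.457 -> 80.46
  total = 536.38 + 80.46 = 616.84
  per_person = 616.84 / 3 = 205.613333 -> 205.61
  -> per_person = 205.61
$205.61


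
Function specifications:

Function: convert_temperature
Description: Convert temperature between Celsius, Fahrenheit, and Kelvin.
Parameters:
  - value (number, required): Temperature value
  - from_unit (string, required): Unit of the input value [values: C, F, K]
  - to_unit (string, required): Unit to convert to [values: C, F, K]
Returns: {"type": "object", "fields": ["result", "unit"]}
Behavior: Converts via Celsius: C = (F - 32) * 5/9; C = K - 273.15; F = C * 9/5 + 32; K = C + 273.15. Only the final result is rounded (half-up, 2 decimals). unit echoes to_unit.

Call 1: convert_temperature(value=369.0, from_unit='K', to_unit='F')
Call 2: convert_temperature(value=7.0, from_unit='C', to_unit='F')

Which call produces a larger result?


Call 1:
  To C: 369 - 273.15 = 95.85
  To F: 95.85 * 9/5 + 32 = 204.53
  Round to 2 decimals: 204.53
  -> 204.53 F
Call 2:
  Input already in C: 7
  To F: 7 * 9/5 + 32 = 44.6
  Round to 2 decimals: 44.6
  -> 44.6 F
Call 1 (204.53 F)


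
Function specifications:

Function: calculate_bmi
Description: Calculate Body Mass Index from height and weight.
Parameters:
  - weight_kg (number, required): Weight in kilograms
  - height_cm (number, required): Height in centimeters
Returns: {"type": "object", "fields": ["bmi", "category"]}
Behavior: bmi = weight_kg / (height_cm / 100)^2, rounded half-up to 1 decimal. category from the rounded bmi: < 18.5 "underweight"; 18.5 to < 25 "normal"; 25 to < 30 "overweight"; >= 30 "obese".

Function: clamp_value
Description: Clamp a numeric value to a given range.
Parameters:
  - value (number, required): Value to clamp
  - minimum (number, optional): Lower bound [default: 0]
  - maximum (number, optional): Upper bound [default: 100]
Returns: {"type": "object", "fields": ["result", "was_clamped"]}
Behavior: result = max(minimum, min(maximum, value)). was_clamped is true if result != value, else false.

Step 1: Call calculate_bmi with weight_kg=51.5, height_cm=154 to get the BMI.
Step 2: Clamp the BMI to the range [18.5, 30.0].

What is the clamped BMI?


Step 1: calculate_bmi(weight_kg=51.5, height_cm=154)
  height_m = 154 / 100 = 1.54
  bmi = 51.5 / 1.54^2 = 51.5 / 2.3716 = 21.715298 -> 21.7
  18.5 <= 21.7 < 25 -> normal
  -> bmi = 21.7
Step 2: clamp_value(value=21.7, minimum=18.5, maximum=30.0)
  result = max(18.5, min(30.0, 21.7)) = max(18.5, 21.7) = 21.7
  was_clamped = (21.7 != 21.7) = false
  -> result = 21.7
21.7


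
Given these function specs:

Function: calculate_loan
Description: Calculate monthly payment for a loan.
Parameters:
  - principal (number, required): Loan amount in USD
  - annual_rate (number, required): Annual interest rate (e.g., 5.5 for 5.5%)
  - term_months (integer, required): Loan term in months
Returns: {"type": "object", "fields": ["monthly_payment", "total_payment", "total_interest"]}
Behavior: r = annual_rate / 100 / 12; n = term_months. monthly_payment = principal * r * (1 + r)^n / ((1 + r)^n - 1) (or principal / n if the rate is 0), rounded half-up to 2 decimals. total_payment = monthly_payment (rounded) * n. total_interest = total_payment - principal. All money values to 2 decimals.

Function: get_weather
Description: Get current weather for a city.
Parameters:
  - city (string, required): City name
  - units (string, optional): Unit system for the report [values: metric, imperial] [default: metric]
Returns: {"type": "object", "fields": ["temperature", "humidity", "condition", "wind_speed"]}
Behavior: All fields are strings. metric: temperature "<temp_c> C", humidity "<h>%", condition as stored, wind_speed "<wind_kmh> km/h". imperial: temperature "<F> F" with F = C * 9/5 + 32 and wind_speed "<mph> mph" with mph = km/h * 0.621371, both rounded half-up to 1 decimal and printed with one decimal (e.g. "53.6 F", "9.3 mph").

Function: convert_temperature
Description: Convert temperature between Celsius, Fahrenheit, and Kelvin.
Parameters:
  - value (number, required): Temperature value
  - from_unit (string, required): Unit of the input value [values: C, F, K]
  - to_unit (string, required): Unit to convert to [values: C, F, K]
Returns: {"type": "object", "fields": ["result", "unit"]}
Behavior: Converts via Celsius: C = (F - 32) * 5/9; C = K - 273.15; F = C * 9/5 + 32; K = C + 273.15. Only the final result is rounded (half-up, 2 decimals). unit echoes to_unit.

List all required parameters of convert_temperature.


Parameters of convert_temperature and their required/optional flag:
  value: required
  from_unit: required
  to_unit: required
from_unit, to_unit, value


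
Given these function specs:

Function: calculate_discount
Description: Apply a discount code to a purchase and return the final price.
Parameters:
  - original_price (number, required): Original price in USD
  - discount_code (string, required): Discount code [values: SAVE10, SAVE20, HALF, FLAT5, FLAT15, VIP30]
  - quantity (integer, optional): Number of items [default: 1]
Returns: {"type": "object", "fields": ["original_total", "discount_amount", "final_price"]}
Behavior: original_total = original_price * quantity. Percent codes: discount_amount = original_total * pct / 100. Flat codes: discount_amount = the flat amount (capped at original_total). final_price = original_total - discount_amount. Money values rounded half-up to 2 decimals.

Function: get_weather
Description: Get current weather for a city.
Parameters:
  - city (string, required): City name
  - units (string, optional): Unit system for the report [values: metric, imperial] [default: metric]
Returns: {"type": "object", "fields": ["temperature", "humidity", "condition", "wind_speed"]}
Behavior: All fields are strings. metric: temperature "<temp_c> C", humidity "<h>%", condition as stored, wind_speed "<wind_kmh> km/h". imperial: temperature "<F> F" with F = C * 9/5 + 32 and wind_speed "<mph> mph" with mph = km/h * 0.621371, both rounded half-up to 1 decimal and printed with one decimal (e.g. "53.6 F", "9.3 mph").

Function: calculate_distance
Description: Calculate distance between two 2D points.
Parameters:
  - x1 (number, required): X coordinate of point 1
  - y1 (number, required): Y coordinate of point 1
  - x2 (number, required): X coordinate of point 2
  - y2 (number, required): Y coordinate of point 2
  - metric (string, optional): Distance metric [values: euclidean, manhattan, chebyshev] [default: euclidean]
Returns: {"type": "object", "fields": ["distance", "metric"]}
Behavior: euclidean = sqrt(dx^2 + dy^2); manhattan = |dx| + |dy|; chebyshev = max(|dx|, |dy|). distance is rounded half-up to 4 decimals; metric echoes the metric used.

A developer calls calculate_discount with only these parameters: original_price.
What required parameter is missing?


Required parameters: original_price, discount_code
Provided: original_price
Missing: discount_code
discount_code


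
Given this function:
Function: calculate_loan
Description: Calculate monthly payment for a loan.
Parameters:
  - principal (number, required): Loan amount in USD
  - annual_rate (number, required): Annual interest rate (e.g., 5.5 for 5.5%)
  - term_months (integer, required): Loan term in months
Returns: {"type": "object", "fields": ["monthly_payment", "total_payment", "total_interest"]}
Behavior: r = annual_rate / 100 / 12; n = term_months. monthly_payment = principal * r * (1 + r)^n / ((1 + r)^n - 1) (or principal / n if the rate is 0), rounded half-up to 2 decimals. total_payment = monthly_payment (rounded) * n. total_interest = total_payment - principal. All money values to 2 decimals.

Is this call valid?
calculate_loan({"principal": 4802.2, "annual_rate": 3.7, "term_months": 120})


Checking all required parameters present and types match... All valid.
Valid


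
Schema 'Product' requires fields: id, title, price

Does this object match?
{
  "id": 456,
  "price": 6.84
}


Checking required fields...
Missing: title
Invalid - missing required field 'title'


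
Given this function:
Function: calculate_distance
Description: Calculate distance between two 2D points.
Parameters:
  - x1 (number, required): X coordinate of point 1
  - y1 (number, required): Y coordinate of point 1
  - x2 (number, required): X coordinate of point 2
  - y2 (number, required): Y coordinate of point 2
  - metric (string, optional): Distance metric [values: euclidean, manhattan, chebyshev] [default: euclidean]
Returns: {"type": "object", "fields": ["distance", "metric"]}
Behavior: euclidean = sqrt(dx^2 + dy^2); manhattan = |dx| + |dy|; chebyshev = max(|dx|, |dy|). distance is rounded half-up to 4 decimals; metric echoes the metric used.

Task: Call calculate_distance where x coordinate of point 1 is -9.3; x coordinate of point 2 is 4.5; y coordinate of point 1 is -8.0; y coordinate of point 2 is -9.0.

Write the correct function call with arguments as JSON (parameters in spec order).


Mapping each described value to its parameter name:
  'X coordinate of point 1' -> x1 = -9.3
  'X coordinate of point 2' -> x2 = 4.5
  'Y coordinate of point 1' -> y1 = -8.0
  'Y coordinate of point 2' -> y2 = -9.0
calculate_distance({"x1": -9.3, "y1": -8.0, "x2": 4.5, "y2": -9.0})


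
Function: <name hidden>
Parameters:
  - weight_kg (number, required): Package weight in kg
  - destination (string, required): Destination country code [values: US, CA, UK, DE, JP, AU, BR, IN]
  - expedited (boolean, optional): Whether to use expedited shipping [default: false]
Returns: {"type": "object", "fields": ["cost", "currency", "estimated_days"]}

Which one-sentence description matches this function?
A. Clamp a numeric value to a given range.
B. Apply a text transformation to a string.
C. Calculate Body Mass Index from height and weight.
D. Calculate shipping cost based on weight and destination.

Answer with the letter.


Parameters weight_kg, destination, expedited and return ["cost", "currency", "estimated_days"] fit: Calculate shipping cost based on weight and destination.
D


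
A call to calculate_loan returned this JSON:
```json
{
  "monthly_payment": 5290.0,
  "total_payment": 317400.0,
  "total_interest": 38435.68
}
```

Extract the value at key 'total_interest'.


38435.68


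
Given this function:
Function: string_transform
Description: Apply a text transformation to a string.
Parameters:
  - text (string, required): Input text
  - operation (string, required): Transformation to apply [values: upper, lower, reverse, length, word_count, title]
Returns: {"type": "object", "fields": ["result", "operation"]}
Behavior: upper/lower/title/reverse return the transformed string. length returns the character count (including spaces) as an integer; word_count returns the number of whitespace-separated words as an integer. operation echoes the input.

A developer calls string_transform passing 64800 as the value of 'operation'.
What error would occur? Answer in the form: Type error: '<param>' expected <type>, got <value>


Spec: 'operation' is declared as string; 64800 is an integer.
Type error: 'operation' expected string, got 64800


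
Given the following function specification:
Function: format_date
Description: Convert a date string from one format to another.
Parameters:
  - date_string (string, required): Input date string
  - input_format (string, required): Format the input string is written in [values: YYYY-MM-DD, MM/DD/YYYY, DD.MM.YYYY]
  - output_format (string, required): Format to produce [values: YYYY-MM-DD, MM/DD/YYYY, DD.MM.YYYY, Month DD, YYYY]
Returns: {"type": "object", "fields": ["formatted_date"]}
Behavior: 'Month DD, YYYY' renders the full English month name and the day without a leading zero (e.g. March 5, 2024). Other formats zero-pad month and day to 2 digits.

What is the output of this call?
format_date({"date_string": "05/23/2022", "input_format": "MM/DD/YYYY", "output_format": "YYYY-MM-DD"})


Parse '05/23/2022' as MM/DD/YYYY: year=2022, month=5, day=23
Render as YYYY-MM-DD: 2022-05-23
Output:
{"formatted_date": "2022-05-23"}


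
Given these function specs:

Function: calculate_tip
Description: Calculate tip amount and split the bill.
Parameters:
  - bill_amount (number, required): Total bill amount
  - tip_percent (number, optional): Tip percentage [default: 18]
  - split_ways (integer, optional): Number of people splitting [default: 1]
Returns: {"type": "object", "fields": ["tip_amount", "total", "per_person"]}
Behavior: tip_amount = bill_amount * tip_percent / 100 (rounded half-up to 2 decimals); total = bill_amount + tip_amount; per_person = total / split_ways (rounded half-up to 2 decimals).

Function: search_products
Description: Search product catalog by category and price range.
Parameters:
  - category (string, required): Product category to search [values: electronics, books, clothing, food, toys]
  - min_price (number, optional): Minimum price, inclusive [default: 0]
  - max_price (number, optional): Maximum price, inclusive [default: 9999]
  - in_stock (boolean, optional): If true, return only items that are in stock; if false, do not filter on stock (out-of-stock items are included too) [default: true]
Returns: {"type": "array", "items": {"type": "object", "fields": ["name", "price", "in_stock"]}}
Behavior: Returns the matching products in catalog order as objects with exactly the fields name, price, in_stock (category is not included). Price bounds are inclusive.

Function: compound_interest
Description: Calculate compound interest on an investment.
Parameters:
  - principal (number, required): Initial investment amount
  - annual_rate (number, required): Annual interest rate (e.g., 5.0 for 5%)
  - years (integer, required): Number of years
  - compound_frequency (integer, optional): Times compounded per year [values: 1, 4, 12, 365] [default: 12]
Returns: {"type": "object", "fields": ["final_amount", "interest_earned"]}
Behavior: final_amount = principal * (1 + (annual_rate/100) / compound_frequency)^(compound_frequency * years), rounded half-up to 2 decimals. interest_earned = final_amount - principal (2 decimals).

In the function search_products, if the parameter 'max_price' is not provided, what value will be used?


The search_products spec declares:
  - max_price (number, optional): Maximum price, inclusive [default: 9999]
Default:
9999


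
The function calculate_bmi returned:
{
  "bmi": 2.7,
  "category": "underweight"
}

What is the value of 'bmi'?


2.7


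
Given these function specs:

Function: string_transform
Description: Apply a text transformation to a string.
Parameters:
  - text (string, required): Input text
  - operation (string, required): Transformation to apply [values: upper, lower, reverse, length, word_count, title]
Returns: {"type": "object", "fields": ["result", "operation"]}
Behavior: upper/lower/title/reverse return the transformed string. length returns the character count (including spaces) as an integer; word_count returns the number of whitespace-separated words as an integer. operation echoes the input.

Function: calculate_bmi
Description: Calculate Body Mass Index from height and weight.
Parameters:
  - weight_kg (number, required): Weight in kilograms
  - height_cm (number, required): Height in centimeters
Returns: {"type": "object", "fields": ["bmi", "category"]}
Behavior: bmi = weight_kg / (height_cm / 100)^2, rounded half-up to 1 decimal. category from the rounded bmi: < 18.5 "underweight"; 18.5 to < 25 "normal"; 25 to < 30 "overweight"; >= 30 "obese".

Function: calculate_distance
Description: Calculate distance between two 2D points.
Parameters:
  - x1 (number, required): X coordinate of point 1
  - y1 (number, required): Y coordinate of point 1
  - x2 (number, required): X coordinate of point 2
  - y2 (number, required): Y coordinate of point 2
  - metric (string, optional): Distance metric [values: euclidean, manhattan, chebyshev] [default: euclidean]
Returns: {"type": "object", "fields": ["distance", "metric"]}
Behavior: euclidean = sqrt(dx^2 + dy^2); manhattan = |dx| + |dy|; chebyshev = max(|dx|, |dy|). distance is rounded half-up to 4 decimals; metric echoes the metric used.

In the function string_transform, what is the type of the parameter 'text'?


The string_transform spec declares:
  - text (string, required): Input text
Type:
string


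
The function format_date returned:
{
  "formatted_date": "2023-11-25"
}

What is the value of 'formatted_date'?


2023-11-25


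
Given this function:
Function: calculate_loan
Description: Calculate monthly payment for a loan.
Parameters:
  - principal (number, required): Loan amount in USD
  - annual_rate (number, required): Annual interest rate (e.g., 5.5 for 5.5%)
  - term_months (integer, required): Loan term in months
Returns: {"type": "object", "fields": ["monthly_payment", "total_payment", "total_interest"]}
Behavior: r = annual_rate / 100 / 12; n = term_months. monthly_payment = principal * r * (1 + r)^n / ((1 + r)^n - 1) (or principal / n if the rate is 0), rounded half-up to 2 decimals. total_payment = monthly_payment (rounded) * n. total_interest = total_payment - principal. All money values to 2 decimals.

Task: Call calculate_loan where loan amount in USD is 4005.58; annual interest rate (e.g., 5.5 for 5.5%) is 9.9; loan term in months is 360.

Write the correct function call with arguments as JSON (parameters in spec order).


Mapping each described value to its parameter name:
  'Loan amount in USD' -> principal = 4005.58
  'Annual interest rate (e.g., 5.5 for 5.5%)' -> annual_rate = 9.9
  'Loan term in months' -> term_months = 360
calculate_loan({"principal": 4005.58, "annual_rate": 9.9, "term_months": 360})


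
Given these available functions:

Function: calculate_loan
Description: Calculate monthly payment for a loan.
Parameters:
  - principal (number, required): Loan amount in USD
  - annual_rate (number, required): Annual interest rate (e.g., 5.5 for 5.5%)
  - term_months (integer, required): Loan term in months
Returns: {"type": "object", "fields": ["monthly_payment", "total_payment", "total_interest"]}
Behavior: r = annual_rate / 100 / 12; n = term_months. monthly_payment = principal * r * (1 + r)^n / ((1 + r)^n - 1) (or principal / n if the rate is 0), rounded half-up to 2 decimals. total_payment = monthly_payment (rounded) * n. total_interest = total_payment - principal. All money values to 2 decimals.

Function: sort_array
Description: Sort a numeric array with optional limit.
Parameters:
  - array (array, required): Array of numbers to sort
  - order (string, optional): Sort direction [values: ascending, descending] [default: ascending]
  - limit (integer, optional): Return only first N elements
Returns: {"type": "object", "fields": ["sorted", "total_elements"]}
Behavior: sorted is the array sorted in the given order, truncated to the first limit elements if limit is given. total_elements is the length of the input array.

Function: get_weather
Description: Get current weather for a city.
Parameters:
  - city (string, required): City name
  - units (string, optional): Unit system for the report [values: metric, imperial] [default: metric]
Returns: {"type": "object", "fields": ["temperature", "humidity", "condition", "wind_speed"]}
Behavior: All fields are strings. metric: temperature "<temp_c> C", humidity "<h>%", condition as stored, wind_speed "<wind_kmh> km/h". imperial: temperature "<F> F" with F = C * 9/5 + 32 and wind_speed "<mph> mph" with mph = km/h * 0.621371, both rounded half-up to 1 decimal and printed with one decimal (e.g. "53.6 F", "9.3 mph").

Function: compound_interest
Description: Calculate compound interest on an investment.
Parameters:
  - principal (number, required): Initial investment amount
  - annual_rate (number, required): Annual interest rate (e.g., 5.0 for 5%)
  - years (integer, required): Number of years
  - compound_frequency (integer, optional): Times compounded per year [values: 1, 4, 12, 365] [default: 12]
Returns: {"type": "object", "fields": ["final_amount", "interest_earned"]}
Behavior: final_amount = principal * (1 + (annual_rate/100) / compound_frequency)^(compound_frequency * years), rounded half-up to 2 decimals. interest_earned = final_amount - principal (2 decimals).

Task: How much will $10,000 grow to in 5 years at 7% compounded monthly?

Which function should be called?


The task needs a function whose description is: Calculate compound interest on an investment.
compound_interest


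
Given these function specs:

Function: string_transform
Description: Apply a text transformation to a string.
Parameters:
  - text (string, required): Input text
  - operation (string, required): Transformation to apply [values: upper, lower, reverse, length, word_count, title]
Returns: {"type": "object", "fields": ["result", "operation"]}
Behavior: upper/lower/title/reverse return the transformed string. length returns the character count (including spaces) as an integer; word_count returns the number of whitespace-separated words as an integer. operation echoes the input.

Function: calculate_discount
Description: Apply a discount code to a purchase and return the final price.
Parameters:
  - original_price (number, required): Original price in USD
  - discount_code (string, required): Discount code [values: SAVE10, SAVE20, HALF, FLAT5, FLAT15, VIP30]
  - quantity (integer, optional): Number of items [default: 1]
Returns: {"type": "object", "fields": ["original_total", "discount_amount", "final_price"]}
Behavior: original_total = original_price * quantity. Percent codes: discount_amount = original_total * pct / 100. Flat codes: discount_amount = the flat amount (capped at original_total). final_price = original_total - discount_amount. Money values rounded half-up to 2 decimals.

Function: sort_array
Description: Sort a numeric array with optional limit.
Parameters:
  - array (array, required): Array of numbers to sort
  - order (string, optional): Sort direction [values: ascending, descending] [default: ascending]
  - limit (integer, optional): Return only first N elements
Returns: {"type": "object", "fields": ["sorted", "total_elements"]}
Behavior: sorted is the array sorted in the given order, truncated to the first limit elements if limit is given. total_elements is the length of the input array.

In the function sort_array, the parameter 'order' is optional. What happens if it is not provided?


The sort_array spec declares:
  - order (string, optional): Sort direction [values: ascending, descending] [default: ascending]
It defaults to ascending


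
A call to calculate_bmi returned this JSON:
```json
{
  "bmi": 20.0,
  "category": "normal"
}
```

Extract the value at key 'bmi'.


20.0


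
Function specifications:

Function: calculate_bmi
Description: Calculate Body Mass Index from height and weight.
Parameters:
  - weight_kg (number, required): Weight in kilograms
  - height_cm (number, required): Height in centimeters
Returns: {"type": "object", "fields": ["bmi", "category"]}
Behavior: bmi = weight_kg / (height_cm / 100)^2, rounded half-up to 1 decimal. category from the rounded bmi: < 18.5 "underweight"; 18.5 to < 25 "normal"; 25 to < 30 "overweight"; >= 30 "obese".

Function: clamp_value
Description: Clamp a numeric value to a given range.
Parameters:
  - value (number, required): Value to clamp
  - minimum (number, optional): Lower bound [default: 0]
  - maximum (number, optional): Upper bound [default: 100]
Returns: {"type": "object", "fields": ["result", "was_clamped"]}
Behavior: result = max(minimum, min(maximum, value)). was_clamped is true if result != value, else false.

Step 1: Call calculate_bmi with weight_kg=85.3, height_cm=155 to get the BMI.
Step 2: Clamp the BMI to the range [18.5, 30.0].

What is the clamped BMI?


Step 1: calculate_bmi(weight_kg=85.3, height_cm=155)
  height_m = 155 / 100 = 1.55
  bmi = 85.3 / 1.55^2 = 85.3 / 2.4025 = 35.504683 -> 35.5
  35.5 >= 30 -> obese
  -> bmi = 35.5
Step 2: clamp_value(value=35.5, minimum=18.5, maximum=30.0)
  result = max(18.5, min(30.0, 35.5)) = max(18.5, 30.0) = 30.0
  was_clamped = (30.0 != 35.5) = true
  -> result = 30.0
30.0


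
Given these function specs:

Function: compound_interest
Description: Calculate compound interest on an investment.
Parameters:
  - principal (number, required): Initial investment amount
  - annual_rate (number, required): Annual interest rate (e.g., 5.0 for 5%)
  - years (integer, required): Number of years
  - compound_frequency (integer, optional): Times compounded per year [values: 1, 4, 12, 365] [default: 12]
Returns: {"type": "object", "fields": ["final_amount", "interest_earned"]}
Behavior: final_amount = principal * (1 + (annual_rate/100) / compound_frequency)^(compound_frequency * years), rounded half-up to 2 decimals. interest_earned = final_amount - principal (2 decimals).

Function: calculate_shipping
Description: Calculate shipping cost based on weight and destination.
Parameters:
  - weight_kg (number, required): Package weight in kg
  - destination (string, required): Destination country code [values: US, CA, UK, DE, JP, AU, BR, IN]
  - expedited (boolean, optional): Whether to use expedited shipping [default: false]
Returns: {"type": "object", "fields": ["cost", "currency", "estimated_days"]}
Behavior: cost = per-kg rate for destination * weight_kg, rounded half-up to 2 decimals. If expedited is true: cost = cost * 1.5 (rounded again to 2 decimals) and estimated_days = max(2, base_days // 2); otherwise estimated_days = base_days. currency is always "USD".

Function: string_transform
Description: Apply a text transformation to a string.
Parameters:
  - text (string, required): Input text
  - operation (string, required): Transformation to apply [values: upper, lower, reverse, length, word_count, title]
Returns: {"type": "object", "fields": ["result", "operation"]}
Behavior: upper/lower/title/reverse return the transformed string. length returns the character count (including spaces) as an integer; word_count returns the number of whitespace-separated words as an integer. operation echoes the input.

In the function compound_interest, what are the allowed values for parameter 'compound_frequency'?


The compound_interest spec declares:
  - compound_frequency (integer, optional): Times compounded per year [values: 1, 4, 12, 365] [default: 12]
Allowed values:
1, 4, 12, 365


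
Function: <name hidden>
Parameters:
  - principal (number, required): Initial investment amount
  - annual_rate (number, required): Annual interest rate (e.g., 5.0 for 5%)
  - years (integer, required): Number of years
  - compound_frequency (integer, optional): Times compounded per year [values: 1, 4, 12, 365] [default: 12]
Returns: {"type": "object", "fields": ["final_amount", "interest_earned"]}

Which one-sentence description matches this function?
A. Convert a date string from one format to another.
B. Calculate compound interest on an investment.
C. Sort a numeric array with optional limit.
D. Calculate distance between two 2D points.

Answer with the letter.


Parameters principal, annual_rate, years, compound_frequency and return ["final_amount", "interest_earned"] fit: Calculate compound interest on an investment.
B


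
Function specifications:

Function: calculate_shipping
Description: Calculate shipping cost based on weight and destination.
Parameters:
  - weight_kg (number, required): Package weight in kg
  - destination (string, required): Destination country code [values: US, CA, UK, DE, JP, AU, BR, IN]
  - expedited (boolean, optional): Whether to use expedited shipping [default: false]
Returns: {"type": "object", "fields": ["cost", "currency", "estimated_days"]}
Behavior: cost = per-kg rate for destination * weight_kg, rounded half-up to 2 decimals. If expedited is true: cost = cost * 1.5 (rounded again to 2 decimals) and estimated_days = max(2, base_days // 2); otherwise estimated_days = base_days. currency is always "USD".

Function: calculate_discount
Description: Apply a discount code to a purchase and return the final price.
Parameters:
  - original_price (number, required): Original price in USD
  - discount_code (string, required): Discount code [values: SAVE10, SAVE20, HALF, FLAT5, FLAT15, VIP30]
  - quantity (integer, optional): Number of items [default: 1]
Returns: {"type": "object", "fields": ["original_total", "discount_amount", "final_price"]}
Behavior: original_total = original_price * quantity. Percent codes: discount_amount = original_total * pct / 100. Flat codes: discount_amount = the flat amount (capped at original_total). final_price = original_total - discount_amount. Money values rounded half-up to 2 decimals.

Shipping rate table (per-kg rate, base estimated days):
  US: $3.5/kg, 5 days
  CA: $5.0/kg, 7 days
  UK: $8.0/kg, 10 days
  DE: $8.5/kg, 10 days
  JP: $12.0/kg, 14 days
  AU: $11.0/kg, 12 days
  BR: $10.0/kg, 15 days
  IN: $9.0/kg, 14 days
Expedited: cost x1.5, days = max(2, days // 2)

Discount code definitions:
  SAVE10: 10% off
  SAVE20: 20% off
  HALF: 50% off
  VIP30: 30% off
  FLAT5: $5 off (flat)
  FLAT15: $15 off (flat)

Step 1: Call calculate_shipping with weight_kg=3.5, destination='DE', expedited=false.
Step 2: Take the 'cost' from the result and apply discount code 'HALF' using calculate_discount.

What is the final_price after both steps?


Step 1: calculate_shipping(weight_kg=3.5, destination=DE, expedited=false)
  Rate for DE: $8.5/kg, base 10 days
  cost = 8.5 * 3.5 = 29.75 -> 29.75
  expedited not set/false: estimated_days = 10
  -> cost = 29.75 USD
Step 2: calculate_discount(original_price=29.75, discount_code=HALF, quantity=1)
  original_total = 29.75 * 1 = 29.75
  HALF = 50% off: discount_amount = 29.75 * 50/100 = 14.875 -> 14.88
  final_price = 29.75 - 14.88 = 14.87
  -> final_price = 14.87
$14.87
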